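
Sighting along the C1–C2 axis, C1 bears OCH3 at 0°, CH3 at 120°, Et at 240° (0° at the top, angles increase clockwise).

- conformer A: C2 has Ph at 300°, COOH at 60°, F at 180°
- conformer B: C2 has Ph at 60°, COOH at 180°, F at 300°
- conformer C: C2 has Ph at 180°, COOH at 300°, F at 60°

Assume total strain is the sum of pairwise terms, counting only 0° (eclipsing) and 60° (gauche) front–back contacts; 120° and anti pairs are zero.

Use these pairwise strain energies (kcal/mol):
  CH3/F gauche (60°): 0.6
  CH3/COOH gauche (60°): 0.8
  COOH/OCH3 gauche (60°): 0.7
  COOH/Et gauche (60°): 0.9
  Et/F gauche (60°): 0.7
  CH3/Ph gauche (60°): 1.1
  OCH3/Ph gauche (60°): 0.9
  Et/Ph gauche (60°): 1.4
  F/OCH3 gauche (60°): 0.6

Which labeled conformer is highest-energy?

A (staggered): OCH3(0°)/Ph(300°) gauche 0.9; OCH3(0°)/COOH(60°) gauche 0.7; CH3(120°)/COOH(60°) gauche 0.8; CH3(120°)/F(180°) gauche 0.6; Et(240°)/Ph(300°) gauche 1.4; Et(240°)/F(180°) gauche 0.7 → 5.1 kcal/mol.
B (staggered): OCH3(0°)/Ph(60°) gauche 0.9; OCH3(0°)/F(300°) gauche 0.6; CH3(120°)/Ph(60°) gauche 1.1; CH3(120°)/COOH(180°) gauche 0.8; Et(240°)/COOH(180°) gauche 0.9; Et(240°)/F(300°) gauche 0.7 → 5.0 kcal/mol.
C (staggered): OCH3(0°)/COOH(300°) gauche 0.7; OCH3(0°)/F(60°) gauche 0.6; CH3(120°)/Ph(180°) gauche 1.1; CH3(120°)/F(60°) gauche 0.6; Et(240°)/Ph(180°) gauche 1.4; Et(240°)/COOH(300°) gauche 0.9 → 5.3 kcal/mol.
C has the highest total (5.3 kcal/mol).

C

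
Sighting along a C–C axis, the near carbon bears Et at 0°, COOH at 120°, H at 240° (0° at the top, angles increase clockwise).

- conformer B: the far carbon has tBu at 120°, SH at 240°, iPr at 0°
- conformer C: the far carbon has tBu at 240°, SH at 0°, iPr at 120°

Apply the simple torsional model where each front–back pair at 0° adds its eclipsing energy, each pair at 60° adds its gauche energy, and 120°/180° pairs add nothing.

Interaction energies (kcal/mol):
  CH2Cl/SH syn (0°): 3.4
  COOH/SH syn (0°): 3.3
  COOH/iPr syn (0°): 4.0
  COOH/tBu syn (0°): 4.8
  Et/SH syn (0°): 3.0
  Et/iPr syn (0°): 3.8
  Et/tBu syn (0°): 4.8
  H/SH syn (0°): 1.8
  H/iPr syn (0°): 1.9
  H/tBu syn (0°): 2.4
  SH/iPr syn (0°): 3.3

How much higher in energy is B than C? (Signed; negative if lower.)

B is eclipsed. Et at 0° is eclipsed with iPr at 0° (3.8); COOH at 120° is eclipsed with tBu at 120° (4.8); H at 240° is eclipsed with SH at 240° (1.8). Total 10.4 kcal/mol.
C is eclipsed. Et at 0° is eclipsed with SH at 0° (3.0); COOH at 120° is eclipsed with iPr at 120° (4.0); H at 240° is eclipsed with tBu at 240° (2.4). Total 9.4 kcal/mol.
E(B) − E(C) = 10.4 − 9.4 = +1.0 kcal/mol.

+1.0 kcal/mol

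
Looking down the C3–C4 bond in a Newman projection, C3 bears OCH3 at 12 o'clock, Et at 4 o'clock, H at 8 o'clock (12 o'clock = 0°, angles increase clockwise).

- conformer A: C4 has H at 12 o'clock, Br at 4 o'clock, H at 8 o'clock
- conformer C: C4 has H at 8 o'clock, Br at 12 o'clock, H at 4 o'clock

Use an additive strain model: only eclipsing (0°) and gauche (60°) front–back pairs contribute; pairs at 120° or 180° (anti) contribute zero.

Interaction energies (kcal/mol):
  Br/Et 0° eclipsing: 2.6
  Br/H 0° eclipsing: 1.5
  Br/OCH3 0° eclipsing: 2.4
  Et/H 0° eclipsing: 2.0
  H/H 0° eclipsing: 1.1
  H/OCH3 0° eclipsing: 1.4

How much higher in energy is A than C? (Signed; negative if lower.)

A (eclipsed): OCH3–H eclipsed, Et–Br eclipsed, H–H eclipsed; 1.4 + 2.6 + 1.1 = 5.1 kcal/mol.
C (eclipsed): OCH3–Br eclipsed, Et–H eclipsed, H–H eclipsed; 2.4 + 2.0 + 1.1 = 5.5 kcal/mol.
E(A) − E(C) = 5.1 − 5.5 = -0.4 kcal/mol.

-0.4 kcal/mol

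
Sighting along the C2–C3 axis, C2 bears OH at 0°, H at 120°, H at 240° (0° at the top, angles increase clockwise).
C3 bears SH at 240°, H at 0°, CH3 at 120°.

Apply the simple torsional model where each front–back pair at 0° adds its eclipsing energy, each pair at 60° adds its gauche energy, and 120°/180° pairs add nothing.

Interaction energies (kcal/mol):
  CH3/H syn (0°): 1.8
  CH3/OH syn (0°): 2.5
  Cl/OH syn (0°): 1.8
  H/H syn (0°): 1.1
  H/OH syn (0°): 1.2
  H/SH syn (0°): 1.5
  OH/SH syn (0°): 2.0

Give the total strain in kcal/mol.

4.5 kcal/mol

This conformer is eclipsed. OH at 0° is eclipsed with H at 0° (1.2); H at 120° is eclipsed with CH3 at 120° (1.8); H at 240° is eclipsed with SH at 240° (1.5). Total 4.5 kcal/mol.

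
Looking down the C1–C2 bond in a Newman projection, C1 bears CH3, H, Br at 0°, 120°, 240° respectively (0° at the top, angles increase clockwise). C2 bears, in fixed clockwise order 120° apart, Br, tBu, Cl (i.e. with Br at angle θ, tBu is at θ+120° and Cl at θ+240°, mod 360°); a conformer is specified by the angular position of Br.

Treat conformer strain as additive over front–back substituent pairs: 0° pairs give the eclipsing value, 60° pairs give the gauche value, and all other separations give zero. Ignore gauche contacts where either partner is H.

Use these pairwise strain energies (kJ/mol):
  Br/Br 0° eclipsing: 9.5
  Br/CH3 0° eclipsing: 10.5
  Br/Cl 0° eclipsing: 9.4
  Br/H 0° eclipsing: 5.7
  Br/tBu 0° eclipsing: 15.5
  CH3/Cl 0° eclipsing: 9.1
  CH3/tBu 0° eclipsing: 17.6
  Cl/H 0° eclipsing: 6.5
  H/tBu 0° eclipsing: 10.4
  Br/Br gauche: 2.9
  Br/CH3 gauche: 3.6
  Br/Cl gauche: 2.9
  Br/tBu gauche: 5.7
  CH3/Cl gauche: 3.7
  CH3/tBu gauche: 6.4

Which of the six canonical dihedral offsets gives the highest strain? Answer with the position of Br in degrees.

Br at 0° (eclipsed): CH3(0°)/Br(0°) eclipsed 10.5; H(120°)/tBu(120°) eclipsed 10.4; Br(240°)/Cl(240°) eclipsed 9.4 → 30.3 kJ/mol.
Br at 60° (staggered): CH3(0°)/Br(60°) gauche 3.6; CH3(0°)/Cl(300°) gauche 3.7; Br(240°)/tBu(180°) gauche 5.7; Br(240°)/Cl(300°) gauche 2.9 → 15.9 kJ/mol.
Br at 120° (eclipsed): CH3(0°)/Cl(0°) eclipsed 9.1; H(120°)/Br(120°) eclipsed 5.7; Br(240°)/tBu(240°) eclipsed 15.5 → 30.3 kJ/mol.
Br at 180° (staggered): CH3(0°)/tBu(300°) gauche 6.4; CH3(0°)/Cl(60°) gauche 3.7; Br(240°)/Br(180°) gauche 2.9; Br(240°)/tBu(300°) gauche 5.7 → 18.7 kJ/mol.
Br at 240° (eclipsed): CH3(0°)/tBu(0°) eclipsed 17.6; H(120°)/Cl(120°) eclipsed 6.5; Br(240°)/Br(240°) eclipsed 9.5 → 33.6 kJ/mol.
Br at 300° (staggered): CH3(0°)/Br(300°) gauche 3.6; CH3(0°)/tBu(60°) gauche 6.4; Br(240°)/Br(300°) gauche 2.9; Br(240°)/Cl(180°) gauche 2.9 → 15.8 kJ/mol.
The maximum (33.6 kJ/mol) occurs with Br at 240°.

240°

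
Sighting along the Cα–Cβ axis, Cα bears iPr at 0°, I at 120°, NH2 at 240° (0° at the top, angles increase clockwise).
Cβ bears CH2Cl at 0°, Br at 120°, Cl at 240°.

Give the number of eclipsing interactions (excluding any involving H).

Non-H eclipsing pairs: iPr(0°)/CH2Cl(0°); I(120°)/Br(120°); NH2(240°)/Cl(240°) — 3 interactions.

3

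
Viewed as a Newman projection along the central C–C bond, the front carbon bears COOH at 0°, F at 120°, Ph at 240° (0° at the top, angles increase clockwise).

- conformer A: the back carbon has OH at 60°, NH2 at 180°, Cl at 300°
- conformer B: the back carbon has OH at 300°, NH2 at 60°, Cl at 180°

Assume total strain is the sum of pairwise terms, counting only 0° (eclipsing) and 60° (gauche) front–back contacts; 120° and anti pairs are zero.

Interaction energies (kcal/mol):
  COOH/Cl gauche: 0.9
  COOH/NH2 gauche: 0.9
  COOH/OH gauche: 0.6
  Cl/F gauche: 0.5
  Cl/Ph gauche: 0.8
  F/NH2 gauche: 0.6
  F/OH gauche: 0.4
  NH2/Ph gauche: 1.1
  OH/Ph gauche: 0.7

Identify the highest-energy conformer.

A

A (staggered): COOH–OH gauche, COOH–Cl gauche, F–OH gauche, F–NH2 gauche, Ph–NH2 gauche, Ph–Cl gauche; 0.6 + 0.9 + 0.4 + 0.6 + 1.1 + 0.8 = 4.4 kcal/mol.
B (staggered): COOH–OH gauche, COOH–NH2 gauche, F–NH2 gauche, F–Cl gauche, Ph–OH gauche, Ph–Cl gauche; 0.6 + 0.9 + 0.6 + 0.5 + 0.7 + 0.8 = 4.1 kcal/mol.
A has the highest total (4.4 kcal/mol).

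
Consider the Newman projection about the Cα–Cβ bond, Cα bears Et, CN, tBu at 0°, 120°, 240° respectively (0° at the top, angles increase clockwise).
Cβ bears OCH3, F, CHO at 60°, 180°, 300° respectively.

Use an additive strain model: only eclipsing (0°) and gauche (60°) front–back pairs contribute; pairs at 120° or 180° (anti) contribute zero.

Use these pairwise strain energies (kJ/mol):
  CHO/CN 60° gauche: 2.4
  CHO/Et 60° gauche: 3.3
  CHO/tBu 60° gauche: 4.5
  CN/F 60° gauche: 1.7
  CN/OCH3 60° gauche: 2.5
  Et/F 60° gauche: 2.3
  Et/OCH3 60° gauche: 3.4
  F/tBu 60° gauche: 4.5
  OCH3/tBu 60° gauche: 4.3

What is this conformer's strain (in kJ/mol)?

This conformer (staggered): Et(0°)/OCH3(60°) gauche 3.4; Et(0°)/CHO(300°) gauche 3.3; CN(120°)/OCH3(60°) gauche 2.5; CN(120°)/F(180°) gauche 1.7; tBu(240°)/F(180°) gauche 4.5; tBu(240°)/CHO(300°) gauche 4.5 → 19.9 kJ/mol.

19.9 kJ/mol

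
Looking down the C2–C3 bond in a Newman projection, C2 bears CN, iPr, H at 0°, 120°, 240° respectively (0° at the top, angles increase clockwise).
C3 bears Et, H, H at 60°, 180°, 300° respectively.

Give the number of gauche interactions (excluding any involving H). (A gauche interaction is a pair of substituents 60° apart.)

2

Non-H gauche pairs: CN(0°)/Et(60°); iPr(120°)/Et(60°) — 2 interactions.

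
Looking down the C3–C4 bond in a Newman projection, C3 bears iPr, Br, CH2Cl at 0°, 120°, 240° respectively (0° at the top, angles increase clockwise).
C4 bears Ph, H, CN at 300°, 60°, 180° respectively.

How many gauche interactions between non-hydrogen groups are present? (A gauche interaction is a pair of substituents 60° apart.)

Non-H gauche pairs: iPr(0°)/Ph(300°); Br(120°)/CN(180°); CH2Cl(240°)/Ph(300°); CH2Cl(240°)/CN(180°) — 4 interactions.

4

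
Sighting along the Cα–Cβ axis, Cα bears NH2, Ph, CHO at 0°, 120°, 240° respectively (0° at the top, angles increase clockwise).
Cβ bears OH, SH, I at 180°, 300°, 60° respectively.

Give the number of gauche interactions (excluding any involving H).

6

Non-H gauche pairs: NH2(0°)/SH(300°); NH2(0°)/I(60°); Ph(120°)/OH(180°); Ph(120°)/I(60°); CHO(240°)/OH(180°); CHO(240°)/SH(300°) — 6 interactions.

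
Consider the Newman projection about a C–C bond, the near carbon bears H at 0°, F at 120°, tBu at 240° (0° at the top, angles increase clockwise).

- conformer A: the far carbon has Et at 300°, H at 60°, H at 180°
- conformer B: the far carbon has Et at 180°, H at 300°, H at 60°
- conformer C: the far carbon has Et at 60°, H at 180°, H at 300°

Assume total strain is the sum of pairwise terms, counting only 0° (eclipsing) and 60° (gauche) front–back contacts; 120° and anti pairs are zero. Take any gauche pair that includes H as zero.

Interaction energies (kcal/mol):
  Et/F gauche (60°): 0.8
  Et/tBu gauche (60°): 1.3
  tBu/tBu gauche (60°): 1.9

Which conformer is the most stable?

A is staggered. tBu at 240° is gauche with Et at 300° (1.3). Total 1.3 kcal/mol.
B is staggered. F at 120° is gauche with Et at 180° (0.8); tBu at 240° is gauche with Et at 180° (1.3). Total 2.1 kcal/mol.
C is staggered. F at 120° is gauche with Et at 60° (0.8). Total 0.8 kcal/mol.
C has the lowest total (0.8 kcal/mol).

C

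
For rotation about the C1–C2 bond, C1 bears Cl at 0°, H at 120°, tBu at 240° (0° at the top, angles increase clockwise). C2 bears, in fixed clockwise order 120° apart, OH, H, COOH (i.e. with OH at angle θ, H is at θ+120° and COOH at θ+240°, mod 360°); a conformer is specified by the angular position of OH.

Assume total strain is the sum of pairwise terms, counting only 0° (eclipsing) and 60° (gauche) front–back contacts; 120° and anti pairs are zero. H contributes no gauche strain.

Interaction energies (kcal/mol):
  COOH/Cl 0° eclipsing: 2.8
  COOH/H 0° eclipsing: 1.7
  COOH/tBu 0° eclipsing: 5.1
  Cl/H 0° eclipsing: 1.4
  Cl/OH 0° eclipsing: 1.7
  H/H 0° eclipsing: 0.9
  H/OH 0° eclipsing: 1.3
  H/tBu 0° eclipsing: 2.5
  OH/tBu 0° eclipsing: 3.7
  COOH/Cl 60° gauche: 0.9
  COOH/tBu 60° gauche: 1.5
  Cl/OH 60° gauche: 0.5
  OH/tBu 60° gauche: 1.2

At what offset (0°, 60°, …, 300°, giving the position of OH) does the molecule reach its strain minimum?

OH at 0° (eclipsed): Cl(0°)/OH(0°) eclipsed 1.7; H(120°)/H(120°) eclipsed 0.9; tBu(240°)/COOH(240°) eclipsed 5.1 → 7.7 kcal/mol.
OH at 60° (staggered): Cl(0°)/OH(60°) gauche 0.5; Cl(0°)/COOH(300°) gauche 0.9; tBu(240°)/COOH(300°) gauche 1.5 → 2.9 kcal/mol.
OH at 120° (eclipsed): Cl(0°)/COOH(0°) eclipsed 2.8; H(120°)/OH(120°) eclipsed 1.3; tBu(240°)/H(240°) eclipsed 2.5 → 6.6 kcal/mol.
OH at 180° (staggered): Cl(0°)/COOH(60°) gauche 0.9; tBu(240°)/OH(180°) gauche 1.2 → 2.1 kcal/mol.
OH at 240° (eclipsed): Cl(0°)/H(0°) eclipsed 1.4; H(120°)/COOH(120°) eclipsed 1.7; tBu(240°)/OH(240°) eclipsed 3.7 → 6.8 kcal/mol.
OH at 300° (staggered): Cl(0°)/OH(300°) gauche 0.5; tBu(240°)/OH(300°) gauche 1.2; tBu(240°)/COOH(180°) gauche 1.5 → 3.2 kcal/mol.
The minimum (2.1 kcal/mol) occurs with OH at 180°.

180°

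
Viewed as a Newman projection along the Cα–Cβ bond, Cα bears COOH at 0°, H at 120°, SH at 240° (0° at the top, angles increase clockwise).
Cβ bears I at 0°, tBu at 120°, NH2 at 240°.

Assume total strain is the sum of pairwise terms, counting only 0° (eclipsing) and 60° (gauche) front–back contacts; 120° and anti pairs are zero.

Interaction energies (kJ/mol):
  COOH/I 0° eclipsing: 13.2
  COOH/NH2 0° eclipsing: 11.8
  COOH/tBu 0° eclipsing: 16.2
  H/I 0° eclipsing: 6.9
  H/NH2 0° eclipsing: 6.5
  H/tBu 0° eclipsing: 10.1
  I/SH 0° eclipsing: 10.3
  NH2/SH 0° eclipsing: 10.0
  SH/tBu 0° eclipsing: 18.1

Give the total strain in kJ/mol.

33.3 kJ/mol

This conformer is eclipsed. COOH at 0° is eclipsed with I at 0° (13.2); H at 120° is eclipsed with tBu at 120° (10.1); SH at 240° is eclipsed with NH2 at 240° (10.0). Total 33.3 kJ/mol.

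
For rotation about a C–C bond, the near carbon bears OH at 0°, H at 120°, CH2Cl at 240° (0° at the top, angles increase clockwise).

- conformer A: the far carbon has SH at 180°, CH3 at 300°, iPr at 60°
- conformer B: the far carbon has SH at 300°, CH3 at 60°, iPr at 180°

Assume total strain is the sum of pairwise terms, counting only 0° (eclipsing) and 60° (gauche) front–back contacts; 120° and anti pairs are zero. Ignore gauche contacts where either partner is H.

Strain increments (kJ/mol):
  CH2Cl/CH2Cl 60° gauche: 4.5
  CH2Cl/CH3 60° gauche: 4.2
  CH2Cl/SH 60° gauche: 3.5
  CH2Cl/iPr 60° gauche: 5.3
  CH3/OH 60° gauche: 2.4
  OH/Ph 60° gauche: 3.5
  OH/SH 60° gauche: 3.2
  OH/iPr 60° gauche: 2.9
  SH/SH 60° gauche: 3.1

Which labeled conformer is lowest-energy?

A

A is staggered. OH at 0° is gauche with CH3 at 300° (2.4); OH at 0° is gauche with iPr at 60° (2.9); CH2Cl at 240° is gauche with SH at 180° (3.5); CH2Cl at 240° is gauche with CH3 at 300° (4.2). Total 13.0 kJ/mol.
B is staggered. OH at 0° is gauche with SH at 300° (3.2); OH at 0° is gauche with CH3 at 60° (2.4); CH2Cl at 240° is gauche with SH at 300° (3.5); CH2Cl at 240° is gauche with iPr at 180° (5.3). Total 14.4 kJ/mol.
A has the lowest total (13.0 kJ/mol).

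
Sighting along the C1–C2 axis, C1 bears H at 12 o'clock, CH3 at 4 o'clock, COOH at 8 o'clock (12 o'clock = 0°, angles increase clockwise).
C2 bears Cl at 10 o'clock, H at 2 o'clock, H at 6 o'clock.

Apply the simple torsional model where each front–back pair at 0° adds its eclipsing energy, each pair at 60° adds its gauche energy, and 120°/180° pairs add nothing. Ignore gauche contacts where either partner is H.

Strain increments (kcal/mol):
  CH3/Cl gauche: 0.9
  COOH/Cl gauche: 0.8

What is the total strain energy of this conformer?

This conformer is staggered. COOH at 240° is gauche with Cl at 300° (0.8). Total 0.8 kcal/mol.

0.8 kcal/mol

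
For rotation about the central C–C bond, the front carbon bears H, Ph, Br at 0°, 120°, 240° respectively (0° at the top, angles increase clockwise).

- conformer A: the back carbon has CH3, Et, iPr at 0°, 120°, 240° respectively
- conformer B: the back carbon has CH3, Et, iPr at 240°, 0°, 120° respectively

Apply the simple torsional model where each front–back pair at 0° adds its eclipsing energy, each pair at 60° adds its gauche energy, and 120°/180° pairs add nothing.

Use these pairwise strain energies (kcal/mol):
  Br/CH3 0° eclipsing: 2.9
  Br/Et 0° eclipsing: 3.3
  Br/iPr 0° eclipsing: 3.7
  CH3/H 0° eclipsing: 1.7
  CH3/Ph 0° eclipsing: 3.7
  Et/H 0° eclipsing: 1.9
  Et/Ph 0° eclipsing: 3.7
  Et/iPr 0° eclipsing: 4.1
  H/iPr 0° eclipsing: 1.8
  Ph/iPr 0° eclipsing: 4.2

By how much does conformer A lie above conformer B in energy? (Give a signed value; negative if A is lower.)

A (eclipsed): H–CH3 eclipsed, Ph–Et eclipsed, Br–iPr eclipsed; 1.7 + 3.7 + 3.7 = 9.1 kcal/mol.
B (eclipsed): H–Et eclipsed, Ph–iPr eclipsed, Br–CH3 eclipsed; 1.9 + 4.2 + 2.9 = 9.0 kcal/mol.
E(A) − E(B) = 9.1 − 9.0 = +0.1 kcal/mol.

+0.1 kcal/mol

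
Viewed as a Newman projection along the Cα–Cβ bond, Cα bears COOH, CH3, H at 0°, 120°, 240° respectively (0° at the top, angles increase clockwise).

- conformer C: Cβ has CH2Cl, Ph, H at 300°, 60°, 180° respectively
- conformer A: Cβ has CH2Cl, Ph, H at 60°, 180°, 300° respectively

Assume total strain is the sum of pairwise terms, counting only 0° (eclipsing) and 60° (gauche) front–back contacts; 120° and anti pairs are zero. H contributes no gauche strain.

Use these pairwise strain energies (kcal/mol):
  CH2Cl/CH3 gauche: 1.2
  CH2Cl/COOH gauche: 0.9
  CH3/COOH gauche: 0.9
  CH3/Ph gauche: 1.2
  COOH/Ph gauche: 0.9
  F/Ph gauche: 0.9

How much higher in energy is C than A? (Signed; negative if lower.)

-0.3 kcal/mol

C (staggered): COOH(0°)/CH2Cl(300°) gauche 0.9; COOH(0°)/Ph(60°) gauche 0.9; CH3(120°)/Ph(60°) gauche 1.2 → 3.0 kcal/mol.
A (staggered): COOH(0°)/CH2Cl(60°) gauche 0.9; CH3(120°)/CH2Cl(60°) gauche 1.2; CH3(120°)/Ph(180°) gauche 1.2 → 3.3 kcal/mol.
E(C) − E(A) = 3.0 − 3.3 = -0.3 kcal/mol.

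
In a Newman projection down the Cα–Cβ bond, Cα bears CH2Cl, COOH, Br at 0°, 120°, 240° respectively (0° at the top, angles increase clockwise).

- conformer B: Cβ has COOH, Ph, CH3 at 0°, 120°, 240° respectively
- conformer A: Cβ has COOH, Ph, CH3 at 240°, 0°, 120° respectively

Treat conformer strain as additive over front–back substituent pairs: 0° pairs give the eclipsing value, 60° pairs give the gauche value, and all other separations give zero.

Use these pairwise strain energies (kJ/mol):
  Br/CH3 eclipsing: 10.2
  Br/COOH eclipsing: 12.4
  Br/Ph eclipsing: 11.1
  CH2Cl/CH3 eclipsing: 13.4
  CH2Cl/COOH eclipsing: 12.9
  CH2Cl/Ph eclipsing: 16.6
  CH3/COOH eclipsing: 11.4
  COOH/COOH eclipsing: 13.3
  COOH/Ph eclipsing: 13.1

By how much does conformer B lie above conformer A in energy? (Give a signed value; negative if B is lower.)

B (eclipsed): CH2Cl(0°)/COOH(0°) eclipsed 12.9; COOH(120°)/Ph(120°) eclipsed 13.1; Br(240°)/CH3(240°) eclipsed 10.2 → 36.2 kJ/mol.
A (eclipsed): CH2Cl(0°)/Ph(0°) eclipsed 16.6; COOH(120°)/CH3(120°) eclipsed 11.4; Br(240°)/COOH(240°) eclipsed 12.4 → 40.4 kJ/mol.
E(B) − E(A) = 36.2 − 40.4 = -4.2 kJ/mol.

-4.2 kJ/mol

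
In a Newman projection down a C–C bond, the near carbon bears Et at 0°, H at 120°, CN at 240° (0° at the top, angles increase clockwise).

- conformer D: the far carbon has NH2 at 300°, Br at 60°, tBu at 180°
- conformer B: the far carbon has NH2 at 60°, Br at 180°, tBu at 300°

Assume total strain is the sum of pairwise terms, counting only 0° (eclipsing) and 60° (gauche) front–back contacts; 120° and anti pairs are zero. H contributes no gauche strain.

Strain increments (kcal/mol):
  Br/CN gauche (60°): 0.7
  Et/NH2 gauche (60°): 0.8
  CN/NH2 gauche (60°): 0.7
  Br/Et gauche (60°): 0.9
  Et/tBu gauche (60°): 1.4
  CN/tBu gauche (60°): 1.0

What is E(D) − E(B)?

-0.5 kcal/mol

D (staggered): Et–NH2 gauche, Et–Br gauche, CN–NH2 gauche, CN–tBu gauche; 0.8 + 0.9 + 0.7 + 1.0 = 3.4 kcal/mol.
B (staggered): Et–NH2 gauche, Et–tBu gauche, CN–Br gauche, CN–tBu gauche; 0.8 + 1.4 + 0.7 + 1.0 = 3.9 kcal/mol.
E(D) − E(B) = 3.4 − 3.9 = -0.5 kcal/mol.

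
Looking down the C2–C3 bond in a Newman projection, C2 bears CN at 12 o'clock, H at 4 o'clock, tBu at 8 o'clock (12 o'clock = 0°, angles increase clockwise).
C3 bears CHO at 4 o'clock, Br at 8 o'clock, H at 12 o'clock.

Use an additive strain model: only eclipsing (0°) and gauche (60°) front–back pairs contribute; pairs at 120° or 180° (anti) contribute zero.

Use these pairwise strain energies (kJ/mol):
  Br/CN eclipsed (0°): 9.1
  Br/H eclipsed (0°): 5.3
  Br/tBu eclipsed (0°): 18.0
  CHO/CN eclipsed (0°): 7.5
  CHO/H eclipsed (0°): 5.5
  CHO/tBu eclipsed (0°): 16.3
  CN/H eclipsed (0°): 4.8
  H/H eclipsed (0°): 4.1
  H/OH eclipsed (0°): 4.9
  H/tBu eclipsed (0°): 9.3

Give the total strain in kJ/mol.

28.3 kJ/mol

This conformer (eclipsed): CN(0°)/H(0°) eclipsed 4.8; H(120°)/CHO(120°) eclipsed 5.5; tBu(240°)/Br(240°) eclipsed 18.0 → 28.3 kJ/mol.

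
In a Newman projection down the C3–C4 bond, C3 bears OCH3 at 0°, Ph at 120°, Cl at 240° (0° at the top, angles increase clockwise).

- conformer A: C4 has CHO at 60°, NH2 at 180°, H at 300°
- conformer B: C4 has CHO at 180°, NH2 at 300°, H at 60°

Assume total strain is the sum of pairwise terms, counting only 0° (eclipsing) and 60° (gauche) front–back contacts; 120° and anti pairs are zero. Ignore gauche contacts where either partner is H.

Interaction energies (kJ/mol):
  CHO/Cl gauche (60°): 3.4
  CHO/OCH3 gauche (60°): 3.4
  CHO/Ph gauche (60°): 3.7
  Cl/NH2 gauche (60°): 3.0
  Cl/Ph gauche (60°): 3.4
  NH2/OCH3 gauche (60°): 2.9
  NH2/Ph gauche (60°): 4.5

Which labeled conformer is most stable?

B

A (staggered): OCH3(0°)/CHO(60°) gauche 3.4; Ph(120°)/CHO(60°) gauche 3.7; Ph(120°)/NH2(180°) gauche 4.5; Cl(240°)/NH2(180°) gauche 3.0 → 14.6 kJ/mol.
B (staggered): OCH3(0°)/NH2(300°) gauche 2.9; Ph(120°)/CHO(180°) gauche 3.7; Cl(240°)/CHO(180°) gauche 3.4; Cl(240°)/NH2(300°) gauche 3.0 → 13.0 kJ/mol.
B has the lowest total (13.0 kJ/mol).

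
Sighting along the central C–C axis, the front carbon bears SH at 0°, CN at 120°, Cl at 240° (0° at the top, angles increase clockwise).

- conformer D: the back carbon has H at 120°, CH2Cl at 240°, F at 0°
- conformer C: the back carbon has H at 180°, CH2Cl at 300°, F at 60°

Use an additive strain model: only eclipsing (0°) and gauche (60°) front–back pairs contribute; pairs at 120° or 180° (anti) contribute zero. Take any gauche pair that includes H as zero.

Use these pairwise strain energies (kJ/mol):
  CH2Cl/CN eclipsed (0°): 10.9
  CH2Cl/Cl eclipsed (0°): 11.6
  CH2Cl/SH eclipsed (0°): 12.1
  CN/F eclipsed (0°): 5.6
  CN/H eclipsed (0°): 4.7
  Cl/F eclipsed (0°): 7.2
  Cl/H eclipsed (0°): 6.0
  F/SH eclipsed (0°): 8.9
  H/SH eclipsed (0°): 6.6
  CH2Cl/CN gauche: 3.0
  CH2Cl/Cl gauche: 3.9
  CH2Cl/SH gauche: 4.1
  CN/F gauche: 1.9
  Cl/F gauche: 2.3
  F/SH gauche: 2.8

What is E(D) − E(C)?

+12.5 kJ/mol

D (eclipsed): SH(0°)/F(0°) eclipsed 8.9; CN(120°)/H(120°) eclipsed 4.7; Cl(240°)/CH2Cl(240°) eclipsed 11.6 → 25.2 kJ/mol.
C (staggered): SH(0°)/CH2Cl(300°) gauche 4.1; SH(0°)/F(60°) gauche 2.8; CN(120°)/F(60°) gauche 1.9; Cl(240°)/CH2Cl(300°) gauche 3.9 → 12.7 kJ/mol.
E(D) − E(C) = 25.2 − 12.7 = +12.5 kJ/mol.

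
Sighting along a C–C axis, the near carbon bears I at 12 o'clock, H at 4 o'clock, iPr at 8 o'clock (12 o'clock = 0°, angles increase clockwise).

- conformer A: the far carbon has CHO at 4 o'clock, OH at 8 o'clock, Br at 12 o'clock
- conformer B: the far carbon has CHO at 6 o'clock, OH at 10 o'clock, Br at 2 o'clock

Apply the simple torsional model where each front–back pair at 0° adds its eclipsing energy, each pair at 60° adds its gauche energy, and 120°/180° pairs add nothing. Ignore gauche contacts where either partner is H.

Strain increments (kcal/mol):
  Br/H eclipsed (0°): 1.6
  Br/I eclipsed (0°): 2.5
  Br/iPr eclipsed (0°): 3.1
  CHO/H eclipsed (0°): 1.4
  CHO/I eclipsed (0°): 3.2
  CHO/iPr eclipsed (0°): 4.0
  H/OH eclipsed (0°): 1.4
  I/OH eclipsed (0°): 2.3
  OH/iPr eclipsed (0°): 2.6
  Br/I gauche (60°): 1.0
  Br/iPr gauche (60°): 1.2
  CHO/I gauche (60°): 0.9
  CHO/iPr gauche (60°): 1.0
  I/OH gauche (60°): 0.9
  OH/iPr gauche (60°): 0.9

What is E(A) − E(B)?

+2.7 kcal/mol

A (eclipsed): I–Br eclipsed, H–CHO eclipsed, iPr–OH eclipsed; 2.5 + 1.4 + 2.6 = 6.5 kcal/mol.
B (staggered): I–OH gauche, I–Br gauche, iPr–CHO gauche, iPr–OH gauche; 0.9 + 1.0 + 1.0 + 0.9 = 3.8 kcal/mol.
E(A) − E(B) = 6.5 − 3.8 = +2.7 kcal/mol.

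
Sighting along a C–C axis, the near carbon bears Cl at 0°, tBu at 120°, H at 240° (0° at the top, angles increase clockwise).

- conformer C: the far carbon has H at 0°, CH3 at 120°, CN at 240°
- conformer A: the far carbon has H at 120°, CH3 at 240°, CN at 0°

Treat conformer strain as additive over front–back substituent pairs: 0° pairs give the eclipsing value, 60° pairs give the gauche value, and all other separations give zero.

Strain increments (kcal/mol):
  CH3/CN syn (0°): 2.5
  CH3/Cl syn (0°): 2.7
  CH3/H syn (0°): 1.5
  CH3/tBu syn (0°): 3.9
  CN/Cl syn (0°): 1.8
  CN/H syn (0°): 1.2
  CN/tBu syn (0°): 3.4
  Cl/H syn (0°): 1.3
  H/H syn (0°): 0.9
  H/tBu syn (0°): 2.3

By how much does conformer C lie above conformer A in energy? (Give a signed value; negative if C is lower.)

C (eclipsed): Cl–H eclipsed, tBu–CH3 eclipsed, H–CN eclipsed; 1.3 + 3.9 + 1.2 = 6.4 kcal/mol.
A (eclipsed): Cl–CN eclipsed, tBu–H eclipsed, H–CH3 eclipsed; 1.8 + 2.3 + 1.5 = 5.6 kcal/mol.
E(C) − E(A) = 6.4 − 5.6 = +0.8 kcal/mol.

+0.8 kcal/mol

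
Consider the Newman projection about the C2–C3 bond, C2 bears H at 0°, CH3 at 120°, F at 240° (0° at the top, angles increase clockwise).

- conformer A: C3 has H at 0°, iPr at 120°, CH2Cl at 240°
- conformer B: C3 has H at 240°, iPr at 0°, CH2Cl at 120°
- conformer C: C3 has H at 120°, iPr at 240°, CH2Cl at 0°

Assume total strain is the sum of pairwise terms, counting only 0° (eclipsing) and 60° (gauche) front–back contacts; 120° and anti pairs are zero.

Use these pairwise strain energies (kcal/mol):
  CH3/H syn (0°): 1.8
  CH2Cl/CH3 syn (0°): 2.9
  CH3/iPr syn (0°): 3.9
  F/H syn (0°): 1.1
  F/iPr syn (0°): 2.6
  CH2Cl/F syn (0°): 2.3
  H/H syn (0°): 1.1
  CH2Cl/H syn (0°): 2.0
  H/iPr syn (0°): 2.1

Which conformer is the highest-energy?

A

A (eclipsed): H–H eclipsed, CH3–iPr eclipsed, F–CH2Cl eclipsed; 1.1 + 3.9 + 2.3 = 7.3 kcal/mol.
B (eclipsed): H–iPr eclipsed, CH3–CH2Cl eclipsed, F–H eclipsed; 2.1 + 2.9 + 1.1 = 6.1 kcal/mol.
C (eclipsed): H–CH2Cl eclipsed, CH3–H eclipsed, F–iPr eclipsed; 2.0 + 1.8 + 2.6 = 6.4 kcal/mol.
A has the highest total (7.3 kcal/mol).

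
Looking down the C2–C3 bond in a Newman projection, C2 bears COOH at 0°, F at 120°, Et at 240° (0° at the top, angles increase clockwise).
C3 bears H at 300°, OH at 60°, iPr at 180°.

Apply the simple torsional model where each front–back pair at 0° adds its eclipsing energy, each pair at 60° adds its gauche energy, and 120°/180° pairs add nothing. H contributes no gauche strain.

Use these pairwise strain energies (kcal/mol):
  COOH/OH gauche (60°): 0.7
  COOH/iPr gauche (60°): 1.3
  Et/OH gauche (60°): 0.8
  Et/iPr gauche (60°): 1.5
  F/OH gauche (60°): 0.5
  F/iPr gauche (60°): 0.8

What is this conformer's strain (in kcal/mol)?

This conformer (staggered): COOH–OH gauche, F–OH gauche, F–iPr gauche, Et–iPr gauche; 0.7 + 0.5 + 0.8 + 1.5 = 3.5 kcal/mol.

3.5 kcal/mol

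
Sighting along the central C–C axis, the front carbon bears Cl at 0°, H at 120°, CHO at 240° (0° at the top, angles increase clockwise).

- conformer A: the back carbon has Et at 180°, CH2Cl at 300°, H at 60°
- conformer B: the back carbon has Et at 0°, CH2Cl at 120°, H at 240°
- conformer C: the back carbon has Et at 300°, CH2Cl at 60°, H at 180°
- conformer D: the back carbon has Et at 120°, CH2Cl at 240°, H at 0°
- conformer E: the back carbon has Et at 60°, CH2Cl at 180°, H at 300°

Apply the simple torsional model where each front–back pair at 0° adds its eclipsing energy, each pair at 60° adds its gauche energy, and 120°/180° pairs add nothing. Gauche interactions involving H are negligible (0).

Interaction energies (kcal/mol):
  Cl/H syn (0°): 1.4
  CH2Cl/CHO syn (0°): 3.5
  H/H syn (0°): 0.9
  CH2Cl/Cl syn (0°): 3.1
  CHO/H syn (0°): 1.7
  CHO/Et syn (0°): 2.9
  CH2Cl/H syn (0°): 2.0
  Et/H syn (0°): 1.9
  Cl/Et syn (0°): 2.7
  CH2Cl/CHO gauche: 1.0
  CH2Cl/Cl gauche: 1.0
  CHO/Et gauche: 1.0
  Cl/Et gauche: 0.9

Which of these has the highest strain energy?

D

A (staggered): Cl–CH2Cl gauche, CHO–Et gauche, CHO–CH2Cl gauche; 1.0 + 1.0 + 1.0 = 3.0 kcal/mol.
B (eclipsed): Cl–Et eclipsed, H–CH2Cl eclipsed, CHO–H eclipsed; 2.7 + 2.0 + 1.7 = 6.4 kcal/mol.
C (staggered): Cl–Et gauche, Cl–CH2Cl gauche, CHO–Et gauche; 0.9 + 1.0 + 1.0 = 2.9 kcal/mol.
D (eclipsed): Cl–H eclipsed, H–Et eclipsed, CHO–CH2Cl eclipsed; 1.4 + 1.9 + 3.5 = 6.8 kcal/mol.
E (staggered): Cl–Et gauche, CHO–CH2Cl gauche; 0.9 + 1.0 = 1.9 kcal/mol.
D has the highest total (6.8 kcal/mol).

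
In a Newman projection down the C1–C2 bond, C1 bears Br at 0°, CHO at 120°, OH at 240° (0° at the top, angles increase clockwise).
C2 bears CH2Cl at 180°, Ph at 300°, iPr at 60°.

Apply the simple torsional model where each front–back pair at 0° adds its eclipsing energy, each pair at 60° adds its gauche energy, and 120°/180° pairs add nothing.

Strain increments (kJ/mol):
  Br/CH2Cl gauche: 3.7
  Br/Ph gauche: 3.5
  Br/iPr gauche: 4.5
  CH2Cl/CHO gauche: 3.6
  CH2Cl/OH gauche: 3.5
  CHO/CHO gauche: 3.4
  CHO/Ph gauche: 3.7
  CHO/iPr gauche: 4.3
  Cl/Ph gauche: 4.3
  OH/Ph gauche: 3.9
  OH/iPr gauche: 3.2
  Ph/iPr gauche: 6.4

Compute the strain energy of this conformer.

23.3 kJ/mol

This conformer (staggered): Br–Ph gauche, Br–iPr gauche, CHO–CH2Cl gauche, CHO–iPr gauche, OH–CH2Cl gauche, OH–Ph gauche; 3.5 + 4.5 + 3.6 + 4.3 + 3.5 + 3.9 = 23.3 kJ/mol.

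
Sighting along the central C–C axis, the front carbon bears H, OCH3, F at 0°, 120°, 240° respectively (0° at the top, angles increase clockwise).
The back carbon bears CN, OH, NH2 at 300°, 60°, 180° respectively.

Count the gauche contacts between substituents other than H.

Non-H gauche pairs: OCH3(120°)/OH(60°); OCH3(120°)/NH2(180°); F(240°)/CN(300°); F(240°)/NH2(180°) — 4 interactions.

4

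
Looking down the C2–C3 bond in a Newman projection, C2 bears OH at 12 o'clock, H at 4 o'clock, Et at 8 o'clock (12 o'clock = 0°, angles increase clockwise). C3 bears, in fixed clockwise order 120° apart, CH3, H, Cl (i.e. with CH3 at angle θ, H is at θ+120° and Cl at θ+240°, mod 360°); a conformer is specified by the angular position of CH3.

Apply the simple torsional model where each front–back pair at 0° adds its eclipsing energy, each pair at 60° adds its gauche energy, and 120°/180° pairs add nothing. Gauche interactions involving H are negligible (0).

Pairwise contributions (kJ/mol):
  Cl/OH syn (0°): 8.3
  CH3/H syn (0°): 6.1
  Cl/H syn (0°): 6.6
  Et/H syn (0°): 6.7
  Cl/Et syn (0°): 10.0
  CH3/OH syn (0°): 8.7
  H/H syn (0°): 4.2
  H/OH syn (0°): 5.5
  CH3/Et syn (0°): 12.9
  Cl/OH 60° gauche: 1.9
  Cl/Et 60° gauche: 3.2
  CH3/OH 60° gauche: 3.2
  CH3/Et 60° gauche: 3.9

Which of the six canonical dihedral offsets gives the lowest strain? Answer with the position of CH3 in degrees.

CH3 at 0° is eclipsed. OH at 0° is eclipsed with CH3 at 0° (8.7); H at 120° is eclipsed with H at 120° (4.2); Et at 240° is eclipsed with Cl at 240° (10.0). Total 22.9 kJ/mol.
CH3 at 60° is staggered. OH at 0° is gauche with CH3 at 60° (3.2); OH at 0° is gauche with Cl at 300° (1.9); Et at 240° is gauche with Cl at 300° (3.2). Total 8.3 kJ/mol.
CH3 at 120° is eclipsed. OH at 0° is eclipsed with Cl at 0° (8.3); H at 120° is eclipsed with CH3 at 120° (6.1); Et at 240° is eclipsed with H at 240° (6.7). Total 21.1 kJ/mol.
CH3 at 180° is staggered. OH at 0° is gauche with Cl at 60° (1.9); Et at 240° is gauche with CH3 at 180° (3.9). Total 5.8 kJ/mol.
CH3 at 240° is eclipsed. OH at 0° is eclipsed with H at 0° (5.5); H at 120° is eclipsed with Cl at 120° (6.6); Et at 240° is eclipsed with CH3 at 240° (12.9). Total 25.0 kJ/mol.
CH3 at 300° is staggered. OH at 0° is gauche with CH3 at 300° (3.2); Et at 240° is gauche with CH3 at 300° (3.9); Et at 240° is gauche with Cl at 180° (3.2). Total 10.3 kJ/mol.
The minimum (5.8 kJ/mol) occurs with CH3 at 180°.

180°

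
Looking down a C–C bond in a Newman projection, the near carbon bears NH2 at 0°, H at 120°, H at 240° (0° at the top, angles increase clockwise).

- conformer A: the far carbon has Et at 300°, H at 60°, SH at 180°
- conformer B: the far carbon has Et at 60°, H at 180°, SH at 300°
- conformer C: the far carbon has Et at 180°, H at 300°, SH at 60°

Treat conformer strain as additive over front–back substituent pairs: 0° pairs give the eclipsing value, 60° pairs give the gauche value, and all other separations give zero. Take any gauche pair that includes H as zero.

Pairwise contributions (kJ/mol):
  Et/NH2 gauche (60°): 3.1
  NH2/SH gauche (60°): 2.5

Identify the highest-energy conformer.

A (staggered): NH2–Et gauche; 3.1 = 3.1 kJ/mol.
B (staggered): NH2–Et gauche, NH2–SH gauche; 3.1 + 2.5 = 5.6 kJ/mol.
C (staggered): NH2–SH gauche; 2.5 = 2.5 kJ/mol.
B has the highest total (5.6 kJ/mol).

B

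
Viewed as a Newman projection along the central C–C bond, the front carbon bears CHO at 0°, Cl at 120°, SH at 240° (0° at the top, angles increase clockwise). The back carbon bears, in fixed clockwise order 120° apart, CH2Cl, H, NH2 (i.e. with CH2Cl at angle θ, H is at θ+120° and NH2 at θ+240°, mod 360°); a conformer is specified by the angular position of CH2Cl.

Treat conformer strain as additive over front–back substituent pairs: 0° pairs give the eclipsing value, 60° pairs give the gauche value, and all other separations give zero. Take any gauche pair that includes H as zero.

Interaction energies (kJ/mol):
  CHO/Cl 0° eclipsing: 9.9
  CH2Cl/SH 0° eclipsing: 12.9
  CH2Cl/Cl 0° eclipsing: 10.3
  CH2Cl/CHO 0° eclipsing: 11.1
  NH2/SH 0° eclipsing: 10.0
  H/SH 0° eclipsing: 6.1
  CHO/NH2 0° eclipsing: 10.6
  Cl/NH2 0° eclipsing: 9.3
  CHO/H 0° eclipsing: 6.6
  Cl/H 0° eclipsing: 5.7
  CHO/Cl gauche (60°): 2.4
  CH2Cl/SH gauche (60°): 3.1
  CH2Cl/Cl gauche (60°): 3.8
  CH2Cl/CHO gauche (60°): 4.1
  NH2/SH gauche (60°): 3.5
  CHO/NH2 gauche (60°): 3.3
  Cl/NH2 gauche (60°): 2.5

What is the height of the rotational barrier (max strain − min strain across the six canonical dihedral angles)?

16.1 kJ/mol

CH2Cl at 0° (eclipsed): CHO(0°)/CH2Cl(0°) eclipsed 11.1; Cl(120°)/H(120°) eclipsed 5.7; SH(240°)/NH2(240°) eclipsed 10.0 → 26.8 kJ/mol.
CH2Cl at 60° (staggered): CHO(0°)/CH2Cl(60°) gauche 4.1; CHO(0°)/NH2(300°) gauche 3.3; Cl(120°)/CH2Cl(60°) gauche 3.8; SH(240°)/NH2(300°) gauche 3.5 → 14.7 kJ/mol.
CH2Cl at 120° (eclipsed): CHO(0°)/NH2(0°) eclipsed 10.6; Cl(120°)/CH2Cl(120°) eclipsed 10.3; SH(240°)/H(240°) eclipsed 6.1 → 27.0 kJ/mol.
CH2Cl at 180° (staggered): CHO(0°)/NH2(60°) gauche 3.3; Cl(120°)/CH2Cl(180°) gauche 3.8; Cl(120°)/NH2(60°) gauche 2.5; SH(240°)/CH2Cl(180°) gauche 3.1 → 12.7 kJ/mol.
CH2Cl at 240° (eclipsed): CHO(0°)/H(0°) eclipsed 6.6; Cl(120°)/NH2(120°) eclipsed 9.3; SH(240°)/CH2Cl(240°) eclipsed 12.9 → 28.8 kJ/mol.
CH2Cl at 300° (staggered): CHO(0°)/CH2Cl(300°) gauche 4.1; Cl(120°)/NH2(180°) gauche 2.5; SH(240°)/CH2Cl(300°) gauche 3.1; SH(240°)/NH2(180°) gauche 3.5 → 13.2 kJ/mol.
Max at 240° (28.8 kJ/mol), min at 180° (12.7 kJ/mol); barrier = 16.1 kJ/mol.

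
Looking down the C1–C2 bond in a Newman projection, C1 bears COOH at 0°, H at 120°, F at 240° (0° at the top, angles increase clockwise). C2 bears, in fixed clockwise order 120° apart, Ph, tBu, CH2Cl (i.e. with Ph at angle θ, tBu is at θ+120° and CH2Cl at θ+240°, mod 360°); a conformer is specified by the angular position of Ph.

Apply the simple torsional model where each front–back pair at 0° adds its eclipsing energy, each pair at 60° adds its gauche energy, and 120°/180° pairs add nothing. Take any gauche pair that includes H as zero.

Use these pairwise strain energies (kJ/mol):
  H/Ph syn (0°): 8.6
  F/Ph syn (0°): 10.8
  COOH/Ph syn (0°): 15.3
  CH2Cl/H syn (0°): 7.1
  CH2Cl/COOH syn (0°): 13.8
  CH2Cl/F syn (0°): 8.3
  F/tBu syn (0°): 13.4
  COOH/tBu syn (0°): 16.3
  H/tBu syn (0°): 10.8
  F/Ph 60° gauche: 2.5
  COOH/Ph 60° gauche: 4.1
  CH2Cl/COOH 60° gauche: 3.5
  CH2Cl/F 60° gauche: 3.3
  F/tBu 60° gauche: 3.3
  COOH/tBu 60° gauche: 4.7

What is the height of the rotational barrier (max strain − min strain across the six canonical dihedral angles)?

Ph at 0° (eclipsed): COOH–Ph eclipsed, H–tBu eclipsed, F–CH2Cl eclipsed; 15.3 + 10.8 + 8.3 = 34.4 kJ/mol.
Ph at 60° (staggered): COOH–Ph gauche, COOH–CH2Cl gauche, F–tBu gauche, F–CH2Cl gauche; 4.1 + 3.5 + 3.3 + 3.3 = 14.2 kJ/mol.
Ph at 120° (eclipsed): COOH–CH2Cl eclipsed, H–Ph eclipsed, F–tBu eclipsed; 13.8 + 8.6 + 13.4 = 35.8 kJ/mol.
Ph at 180° (staggered): COOH–tBu gauche, COOH–CH2Cl gauche, F–Ph gauche, F–tBu gauche; 4.7 + 3.5 + 2.5 + 3.3 = 14.0 kJ/mol.
Ph at 240° (eclipsed): COOH–tBu eclipsed, H–CH2Cl eclipsed, F–Ph eclipsed; 16.3 + 7.1 + 10.8 = 34.2 kJ/mol.
Ph at 300° (staggered): COOH–Ph gauche, COOH–tBu gauche, F–Ph gauche, F–CH2Cl gauche; 4.1 + 4.7 + 2.5 + 3.3 = 14.6 kJ/mol.
Max at 120° (35.8 kJ/mol), min at 180° (14.0 kJ/mol); barrier = 21.8 kJ/mol.

21.8 kJ/mol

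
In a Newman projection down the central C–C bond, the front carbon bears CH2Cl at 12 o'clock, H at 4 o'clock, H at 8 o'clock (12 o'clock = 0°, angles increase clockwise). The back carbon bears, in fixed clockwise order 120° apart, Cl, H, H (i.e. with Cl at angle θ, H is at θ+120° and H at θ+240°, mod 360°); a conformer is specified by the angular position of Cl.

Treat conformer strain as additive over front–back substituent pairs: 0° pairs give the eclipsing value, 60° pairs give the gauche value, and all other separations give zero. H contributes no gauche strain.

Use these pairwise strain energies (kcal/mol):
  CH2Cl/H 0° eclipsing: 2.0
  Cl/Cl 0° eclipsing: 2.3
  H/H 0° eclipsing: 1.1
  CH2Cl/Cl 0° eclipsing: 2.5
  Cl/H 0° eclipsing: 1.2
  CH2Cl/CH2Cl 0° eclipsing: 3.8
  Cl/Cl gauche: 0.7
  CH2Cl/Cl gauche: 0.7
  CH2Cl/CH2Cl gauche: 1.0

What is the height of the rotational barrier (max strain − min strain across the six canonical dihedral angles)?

Cl at 0° is eclipsed. CH2Cl at 0° is eclipsed with Cl at 0° (2.5); H at 120° is eclipsed with H at 120° (1.1); H at 240° is eclipsed with H at 240° (1.1). Total 4.7 kcal/mol.
Cl at 60° is staggered. CH2Cl at 0° is gauche with Cl at 60° (0.7). Total 0.7 kcal/mol.
Cl at 120° is eclipsed. CH2Cl at 0° is eclipsed with H at 0° (2.0); H at 120° is eclipsed with Cl at 120° (1.2); H at 240° is eclipsed with H at 240° (1.1). Total 4.3 kcal/mol.
Cl at 180° (staggered): no non-H gauche contacts → 0.0 kcal/mol.
Cl at 240° is eclipsed. CH2Cl at 0° is eclipsed with H at 0° (2.0); H at 120° is eclipsed with H at 120° (1.1); H at 240° is eclipsed with Cl at 240° (1.2). Total 4.3 kcal/mol.
Cl at 300° is staggered. CH2Cl at 0° is gauche with Cl at 300° (0.7). Total 0.7 kcal/mol.
Max at 0° (4.7 kcal/mol), min at 180° (0.0 kcal/mol); barrier = 4.7 kcal/mol.

4.7 kcal/mol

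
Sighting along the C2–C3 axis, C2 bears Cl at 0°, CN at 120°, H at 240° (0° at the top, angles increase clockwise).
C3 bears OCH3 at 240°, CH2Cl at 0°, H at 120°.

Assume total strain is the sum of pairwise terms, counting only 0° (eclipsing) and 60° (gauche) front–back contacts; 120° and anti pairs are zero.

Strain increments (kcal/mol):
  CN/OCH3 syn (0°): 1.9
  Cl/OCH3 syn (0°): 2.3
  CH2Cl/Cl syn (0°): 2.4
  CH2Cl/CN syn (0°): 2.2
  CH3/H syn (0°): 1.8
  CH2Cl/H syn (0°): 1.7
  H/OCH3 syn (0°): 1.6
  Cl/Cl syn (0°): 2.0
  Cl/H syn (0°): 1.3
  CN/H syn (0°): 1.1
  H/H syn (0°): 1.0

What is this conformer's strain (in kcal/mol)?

5.1 kcal/mol

This conformer is eclipsed. Cl at 0° is eclipsed with CH2Cl at 0° (2.4); CN at 120° is eclipsed with H at 120° (1.1); H at 240° is eclipsed with OCH3 at 240° (1.6). Total 5.1 kcal/mol.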